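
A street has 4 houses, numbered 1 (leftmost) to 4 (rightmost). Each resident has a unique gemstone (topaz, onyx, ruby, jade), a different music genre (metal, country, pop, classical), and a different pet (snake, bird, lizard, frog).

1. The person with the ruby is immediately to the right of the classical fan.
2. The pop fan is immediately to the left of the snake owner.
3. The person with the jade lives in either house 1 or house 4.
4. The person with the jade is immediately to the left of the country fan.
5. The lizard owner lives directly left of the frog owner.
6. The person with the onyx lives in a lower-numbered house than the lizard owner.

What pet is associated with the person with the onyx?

Clue 4 places the person with the jade in house 1.
By clue 4, the country fan is in house 2.
So house 4 gets metal for music genre.
House 1's pet must be bird (nothing else left).
Clue 6 places the lizard owner in house 3.
That leaves onyx as the gemstone for house 2.
The only gemstone still possible for house 3 is topaz.
So house 4 gets ruby for gemstone.
So house 2 gets snake for pet.
House 4's pet must be frog (nothing else left).
By clue 1, the classical fan is in house 3.
The pop fan is in house 1 (clue 2).
So: house 1 = jade/pop/bird, house 2 = onyx/country/snake, house 3 = topaz/classical/lizard, house 4 = ruby/metal/frog.

snake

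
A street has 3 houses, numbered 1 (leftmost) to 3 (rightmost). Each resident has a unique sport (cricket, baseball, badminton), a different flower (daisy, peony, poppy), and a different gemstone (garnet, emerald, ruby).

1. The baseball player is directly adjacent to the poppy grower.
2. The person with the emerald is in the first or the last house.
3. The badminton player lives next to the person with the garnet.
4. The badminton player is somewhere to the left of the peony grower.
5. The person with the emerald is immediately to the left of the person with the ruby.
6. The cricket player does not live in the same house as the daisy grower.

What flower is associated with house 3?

The person with the emerald is in house 1 (clue 5).
The person with the ruby is in house 2 (clue 5).
That leaves garnet as the gemstone for house 3.
Clue 3 places the badminton player in house 2.
Clue 4: the peony grower is in house 3.
The poppy grower is in house 2 (clue 1).
So house 1 gets daisy for flower.
Clue 6: the cricket player is in house 3.
That leaves baseball as the sport for house 1.
So: house 1 = baseball/daisy/emerald, house 2 = badminton/poppy/ruby, house 3 = cricket/peony/garnet.

peony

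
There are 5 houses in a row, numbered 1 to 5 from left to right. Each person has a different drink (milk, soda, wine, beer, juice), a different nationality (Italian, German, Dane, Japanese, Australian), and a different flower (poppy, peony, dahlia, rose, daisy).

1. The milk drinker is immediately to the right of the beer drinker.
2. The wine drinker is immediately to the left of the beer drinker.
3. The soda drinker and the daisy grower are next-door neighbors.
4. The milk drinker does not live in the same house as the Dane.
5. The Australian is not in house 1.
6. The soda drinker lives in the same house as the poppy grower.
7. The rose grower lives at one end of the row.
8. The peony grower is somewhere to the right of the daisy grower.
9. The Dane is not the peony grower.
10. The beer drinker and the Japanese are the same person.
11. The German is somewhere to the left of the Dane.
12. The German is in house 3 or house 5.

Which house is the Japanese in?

2

The German is in house 3 (clue 12).
The only nationality still possible for house 1 is Italian.
The beer drinker is narrowed to house 2 or 4; consider each.
Placing it in house 4 leads to a contradiction, so it's in house 2.
The milk drinker is in house 3 (clue 1).
Clue 2: the wine drinker is in house 1.
Clue 10 places the Japanese in house 2.
So house 2 gets dahlia for flower.
House 3's flower must be daisy (nothing else left).
Clue 3: the soda drinker is in house 4.
The poppy grower is in house 4 (clue 6).
That leaves juice as the drink for house 5.
The only flower still possible for house 1 is rose.
House 5 flower: only peony fits.
From clue 9, the Dane must be in house 4.
So house 5 gets Australian for nationality.
So: house 1 = wine/Italian/rose, house 2 = beer/Japanese/dahlia, house 3 = milk/German/daisy, house 4 = soda/Dane/poppy, house 5 = juice/Australian/peony.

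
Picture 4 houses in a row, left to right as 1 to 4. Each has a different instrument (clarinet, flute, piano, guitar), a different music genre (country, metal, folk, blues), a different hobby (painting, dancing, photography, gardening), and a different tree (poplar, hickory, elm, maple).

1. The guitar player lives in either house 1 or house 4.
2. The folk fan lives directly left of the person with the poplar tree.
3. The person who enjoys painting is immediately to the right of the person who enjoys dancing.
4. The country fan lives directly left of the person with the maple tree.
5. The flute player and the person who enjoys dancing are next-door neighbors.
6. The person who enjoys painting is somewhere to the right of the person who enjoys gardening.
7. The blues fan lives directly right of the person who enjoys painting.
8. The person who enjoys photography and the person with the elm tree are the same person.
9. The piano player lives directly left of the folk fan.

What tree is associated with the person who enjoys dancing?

So house 4 gets photography for hobby.
Clue 8: the person with the elm tree is in house 4.
The only hobby still possible for house 3 is painting.
House 1's tree must be hickory (nothing else left).
House 2 tree: only maple fits.
House 3 tree: only poplar fits.
The folk fan is in house 2 (clue 2).
From clue 3, the person who enjoys dancing must be in house 2.
The country fan is in house 1 (clue 4).
The blues fan is in house 4 (clue 7).
From clue 9, the piano player must be in house 1.
House 2's instrument must be clarinet (nothing else left).
The only instrument still possible for house 3 is flute.
So house 4 gets guitar for instrument.
The only music genre still possible for house 3 is metal.
The only hobby still possible for house 1 is gardening.
So: house 1 = piano/country/gardening/hickory, house 2 = clarinet/folk/dancing/maple, house 3 = flute/metal/painting/poplar, house 4 = guitar/blues/photography/elm.

maple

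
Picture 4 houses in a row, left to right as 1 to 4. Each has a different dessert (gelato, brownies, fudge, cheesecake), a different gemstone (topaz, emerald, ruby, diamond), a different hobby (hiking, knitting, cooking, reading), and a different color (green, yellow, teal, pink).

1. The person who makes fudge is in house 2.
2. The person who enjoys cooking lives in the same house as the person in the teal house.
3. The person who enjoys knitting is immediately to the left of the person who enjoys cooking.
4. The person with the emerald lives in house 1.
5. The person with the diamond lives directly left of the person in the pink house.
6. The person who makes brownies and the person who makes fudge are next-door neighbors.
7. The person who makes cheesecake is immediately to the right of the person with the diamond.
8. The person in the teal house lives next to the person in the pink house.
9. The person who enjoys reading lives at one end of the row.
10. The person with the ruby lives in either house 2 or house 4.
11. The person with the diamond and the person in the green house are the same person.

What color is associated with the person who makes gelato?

The person who makes fudge is in house 2 (clue 1).
Clue 4: the person with the emerald is in house 1.
House 1 color: only yellow fits.
The person who makes brownies is narrowed to house 1 or 3; consider each.
Placing it in house 3 leads to a contradiction, so it's in house 1.
The person who makes cheesecake is narrowed to house 3 or 4; consider each.
Placing it in house 4 leads to a contradiction, so it's in house 3.
The person with the diamond is in house 2 (clue 7).
Clue 11: the person in the green house is in house 2.
The only dessert still possible for house 4 is gelato.
House 3's gemstone must be topaz (nothing else left).
House 4's gemstone must be ruby (nothing else left).
Clue 5: the person in the pink house is in house 3.
By clue 8, the person in the teal house is in house 4.
Clue 2: the person who enjoys cooking is in house 4.
Clue 3 places the person who enjoys knitting in house 3.
The only hobby still possible for house 1 is reading.
The only hobby still possible for house 2 is hiking.
So: house 1 = brownies/emerald/reading/yellow, house 2 = fudge/diamond/hiking/green, house 3 = cheesecake/topaz/knitting/pink, house 4 = gelato/ruby/cooking/teal.

teal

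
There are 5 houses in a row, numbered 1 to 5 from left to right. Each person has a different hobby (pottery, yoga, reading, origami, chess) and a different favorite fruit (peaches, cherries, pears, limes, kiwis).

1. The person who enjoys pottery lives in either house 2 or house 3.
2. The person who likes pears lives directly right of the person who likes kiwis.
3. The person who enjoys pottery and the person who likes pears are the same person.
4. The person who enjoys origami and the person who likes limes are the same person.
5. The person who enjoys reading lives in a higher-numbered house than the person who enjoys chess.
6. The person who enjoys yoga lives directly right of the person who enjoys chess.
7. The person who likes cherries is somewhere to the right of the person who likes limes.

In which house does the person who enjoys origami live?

4

The person who enjoys pottery is narrowed to house 2 or 3; consider each.
Placing it in house 2 leads to a contradiction, so it's in house 3.
Clue 3 places the person who likes pears in house 3.
The person who likes kiwis is in house 2 (clue 2).
The person who enjoys chess is narrowed to house 1 or 4; consider each.
Placing it in house 4 leads to a contradiction, so it's in house 1.
Clue 6: the person who enjoys yoga is in house 2.
The only hobby still possible for house 5 is reading.
Clue 4: the person who likes limes is in house 4.
From clue 7, the person who likes cherries must be in house 5.
House 4's hobby must be origami (nothing else left).
So house 1 gets peaches for favorite fruit.
So: house 1 = chess/peaches, house 2 = yoga/kiwis, house 3 = pottery/pears, house 4 = origami/limes, house 5 = reading/cherries.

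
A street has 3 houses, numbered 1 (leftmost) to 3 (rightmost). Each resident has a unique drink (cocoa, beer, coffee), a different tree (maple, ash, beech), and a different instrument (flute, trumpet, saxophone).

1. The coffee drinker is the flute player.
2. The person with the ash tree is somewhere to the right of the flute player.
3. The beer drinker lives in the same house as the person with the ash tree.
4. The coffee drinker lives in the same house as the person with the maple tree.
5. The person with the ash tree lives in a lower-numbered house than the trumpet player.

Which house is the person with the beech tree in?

3

By clue 5, the person with the ash tree is in house 2.
From clue 5, the trumpet player must be in house 3.
Clue 2 places the flute player in house 1.
From clue 3, the beer drinker must be in house 2.
The coffee drinker is in house 1 (clue 4).
By clue 4, the person with the maple tree is in house 1.
So house 3 gets cocoa for drink.
House 3 tree: only beech fits.
The only instrument still possible for house 2 is saxophone.
So: house 1 = coffee/maple/flute, house 2 = beer/ash/saxophone, house 3 = cocoa/beech/trumpet.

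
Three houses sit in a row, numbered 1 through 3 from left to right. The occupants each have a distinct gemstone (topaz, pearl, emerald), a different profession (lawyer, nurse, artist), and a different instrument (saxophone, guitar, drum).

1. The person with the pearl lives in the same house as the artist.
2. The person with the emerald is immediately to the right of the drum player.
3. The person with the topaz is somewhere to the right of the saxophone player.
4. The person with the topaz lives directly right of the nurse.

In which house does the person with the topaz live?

House 1's gemstone must be pearl (nothing else left).
That leaves guitar as the instrument for house 3.
Clue 1 places the artist in house 1.
House 3's profession must be lawyer (nothing else left).
From clue 4, the person with the topaz must be in house 3.
The only gemstone still possible for house 2 is emerald.
That leaves nurse as the profession for house 2.
From clue 2, the drum player must be in house 1.
The only instrument still possible for house 2 is saxophone.
So: house 1 = pearl/artist/drum, house 2 = emerald/nurse/saxophone, house 3 = topaz/lawyer/guitar.

3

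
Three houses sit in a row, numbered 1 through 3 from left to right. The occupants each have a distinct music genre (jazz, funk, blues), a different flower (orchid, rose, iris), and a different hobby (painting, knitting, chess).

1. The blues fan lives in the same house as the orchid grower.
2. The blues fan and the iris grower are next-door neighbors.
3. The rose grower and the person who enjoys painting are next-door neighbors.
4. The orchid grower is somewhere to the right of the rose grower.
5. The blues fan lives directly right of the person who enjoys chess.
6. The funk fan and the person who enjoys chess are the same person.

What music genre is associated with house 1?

The blues fan is narrowed to house 2 or 3; consider each.
Placing it in house 3 leads to a contradiction, so it's in house 2.
The orchid grower is in house 2 (clue 1).
Clue 4: the rose grower is in house 1.
Clue 5 places the person who enjoys chess in house 1.
From clue 6, the funk fan must be in house 1.
House 3's music genre must be jazz (nothing else left).
That leaves iris as the flower for house 3.
Clue 3: the person who enjoys painting is in house 2.
That leaves knitting as the hobby for house 3.
So: house 1 = funk/rose/chess, house 2 = blues/orchid/painting, house 3 = jazz/iris/knitting.

funk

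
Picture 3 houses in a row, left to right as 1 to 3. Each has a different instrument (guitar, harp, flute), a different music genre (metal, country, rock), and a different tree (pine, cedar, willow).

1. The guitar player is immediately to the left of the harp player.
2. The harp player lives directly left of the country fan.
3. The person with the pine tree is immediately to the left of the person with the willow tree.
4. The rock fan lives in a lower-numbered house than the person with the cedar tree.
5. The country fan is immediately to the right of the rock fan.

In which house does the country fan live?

The harp player is in house 2 (clue 2).
From clue 2, the country fan must be in house 3.
By clue 5, the rock fan is in house 2.
The only instrument still possible for house 3 is flute.
House 1 music genre: only metal fits.
So house 1 gets pine for tree.
From clue 3, the person with the willow tree must be in house 2.
Clue 4: the person with the cedar tree is in house 3.
The only instrument still possible for house 1 is guitar.
So: house 1 = guitar/metal/pine, house 2 = harp/rock/willow, house 3 = flute/country/cedar.

3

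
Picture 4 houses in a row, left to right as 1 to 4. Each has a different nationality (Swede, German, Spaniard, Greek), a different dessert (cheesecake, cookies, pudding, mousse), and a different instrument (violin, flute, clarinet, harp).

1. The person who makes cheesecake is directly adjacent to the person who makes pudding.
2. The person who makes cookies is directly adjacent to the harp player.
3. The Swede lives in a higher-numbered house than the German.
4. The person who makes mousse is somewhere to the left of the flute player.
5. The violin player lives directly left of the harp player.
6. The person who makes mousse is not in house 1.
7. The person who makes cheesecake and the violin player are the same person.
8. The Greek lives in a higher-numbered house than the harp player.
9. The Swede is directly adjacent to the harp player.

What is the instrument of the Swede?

House 4's dessert must be cookies (nothing else left).
The harp player is in house 3 (clue 2).
Clue 5 places the violin player in house 2.
Clue 7: the person who makes cheesecake is in house 2.
Clue 8 places the Greek in house 4.
So house 1 gets pudding for dessert.
House 3's dessert must be mousse (nothing else left).
That leaves clarinet as the instrument for house 1.
That leaves flute as the instrument for house 4.
Clue 3 places the German in house 1.
The only nationality still possible for house 2 is Swede.
That leaves Spaniard as the nationality for house 3.
So: house 1 = German/pudding/clarinet, house 2 = Swede/cheesecake/violin, house 3 = Spaniard/mousse/harp, house 4 = Greek/cookies/flute.

violin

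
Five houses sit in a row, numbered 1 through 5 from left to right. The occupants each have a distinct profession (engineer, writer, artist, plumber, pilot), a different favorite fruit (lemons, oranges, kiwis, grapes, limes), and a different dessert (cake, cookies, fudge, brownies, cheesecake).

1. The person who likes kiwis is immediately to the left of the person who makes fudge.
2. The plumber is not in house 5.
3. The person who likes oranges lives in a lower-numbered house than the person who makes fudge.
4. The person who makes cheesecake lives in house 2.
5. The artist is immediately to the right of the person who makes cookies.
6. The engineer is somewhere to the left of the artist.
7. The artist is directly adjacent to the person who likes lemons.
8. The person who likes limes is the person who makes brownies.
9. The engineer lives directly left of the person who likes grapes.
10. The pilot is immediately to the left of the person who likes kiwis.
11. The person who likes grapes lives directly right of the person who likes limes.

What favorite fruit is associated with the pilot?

By clue 4, the person who makes cheesecake is in house 2.
The artist is narrowed to house 2 or 4 or 5; consider each.
Placing it in house 2 and house 5 leads to a contradiction, so it's in house 4.
Clue 5: the person who makes cookies is in house 3.
The only profession still possible for house 5 is writer.
House 5 favorite fruit: only lemons fits.
Clue 8 places the person who likes limes in house 1.
Clue 8 places the person who makes brownies in house 1.
From clue 11, the person who likes grapes must be in house 2.
Clue 9 places the engineer in house 1.
The pilot is narrowed to house 2 or 3; consider each.
Placing it in house 2 leads to a contradiction, so it's in house 3.
The person who likes kiwis is in house 4 (clue 10).
So house 2 gets plumber for profession.
The only favorite fruit still possible for house 3 is oranges.
Clue 1: the person who makes fudge is in house 5.
House 4's dessert must be cake (nothing else left).
So: house 1 = engineer/limes/brownies, house 2 = plumber/grapes/cheesecake, house 3 = pilot/oranges/cookies, house 4 = artist/kiwis/cake, house 5 = writer/lemons/fudge.

oranges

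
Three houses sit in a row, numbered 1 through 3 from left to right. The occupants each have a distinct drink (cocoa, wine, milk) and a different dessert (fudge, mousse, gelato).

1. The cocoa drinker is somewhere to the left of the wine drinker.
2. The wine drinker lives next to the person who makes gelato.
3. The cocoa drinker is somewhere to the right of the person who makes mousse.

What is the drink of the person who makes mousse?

milk

By clue 3, the cocoa drinker is in house 2.
By clue 3, the person who makes mousse is in house 1.
House 1's drink must be milk (nothing else left).
House 3's drink must be wine (nothing else left).
Clue 2: the person who makes gelato is in house 2.
That leaves fudge as the dessert for house 3.
So: house 1 = milk/mousse, house 2 = cocoa/gelato, house 3 = wine/fudge.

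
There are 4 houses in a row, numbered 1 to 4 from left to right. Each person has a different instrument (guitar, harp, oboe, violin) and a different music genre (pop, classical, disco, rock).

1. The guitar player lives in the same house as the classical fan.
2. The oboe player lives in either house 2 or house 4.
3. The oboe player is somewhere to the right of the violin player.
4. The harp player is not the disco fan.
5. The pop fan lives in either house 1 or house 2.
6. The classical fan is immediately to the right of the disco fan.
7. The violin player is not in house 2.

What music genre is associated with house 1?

pop

The oboe player is narrowed to house 2 or 4; consider each.
Placing it in house 4 leads to a contradiction, so it's in house 2.
The violin player is in house 1 (clue 3).
The guitar player is narrowed to house 3 or 4; consider each.
Placing it in house 4 leads to a contradiction, so it's in house 3.
Clue 1: the classical fan is in house 3.
From clue 6, the disco fan must be in house 2.
So house 4 gets harp for instrument.
The only music genre still possible for house 4 is rock.
House 1 music genre: only pop fits.
So: house 1 = violin/pop, house 2 = oboe/disco, house 3 = guitar/classical, house 4 = harp/rock.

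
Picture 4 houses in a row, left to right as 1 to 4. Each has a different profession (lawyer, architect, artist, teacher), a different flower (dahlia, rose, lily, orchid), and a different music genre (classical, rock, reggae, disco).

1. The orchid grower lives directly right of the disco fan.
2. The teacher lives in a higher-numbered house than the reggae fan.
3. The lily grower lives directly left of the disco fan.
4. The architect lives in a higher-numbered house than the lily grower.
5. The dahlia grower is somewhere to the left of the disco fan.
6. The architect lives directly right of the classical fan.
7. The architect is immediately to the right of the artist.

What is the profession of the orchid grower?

teacher

So house 4 gets rock for music genre.
The dahlia grower is narrowed to house 1 or 2; consider each.
Placing it in house 2 leads to a contradiction, so it's in house 1.
The only flower still possible for house 2 is lily.
From clue 3, the disco fan must be in house 3.
House 1 profession: only lawyer fits.
House 1 music genre: only reggae fits.
That leaves classical as the music genre for house 2.
Clue 1 places the orchid grower in house 4.
From clue 6, the architect must be in house 3.
Clue 7 places the artist in house 2.
That leaves teacher as the profession for house 4.
House 3 flower: only rose fits.
So: house 1 = lawyer/dahlia/reggae, house 2 = artist/lily/classical, house 3 = architect/rose/disco, house 4 = teacher/orchid/rock.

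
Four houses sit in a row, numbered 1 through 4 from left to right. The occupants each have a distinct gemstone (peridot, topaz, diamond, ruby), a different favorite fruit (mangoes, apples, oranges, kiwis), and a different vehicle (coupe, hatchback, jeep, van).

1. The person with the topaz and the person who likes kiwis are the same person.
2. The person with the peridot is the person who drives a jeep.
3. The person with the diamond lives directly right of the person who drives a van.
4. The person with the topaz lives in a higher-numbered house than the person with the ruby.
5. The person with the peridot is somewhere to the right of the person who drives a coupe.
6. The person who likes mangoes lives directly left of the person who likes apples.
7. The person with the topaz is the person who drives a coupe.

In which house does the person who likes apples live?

That leaves ruby as the gemstone for house 1.
The person with the peridot is narrowed to house 3 or 4; consider each.
Placing it in house 3 leads to a contradiction, so it's in house 4.
By clue 2, the person who drives a jeep is in house 4.
The person with the diamond is narrowed to house 2 or 3; consider each.
Placing it in house 3 leads to a contradiction, so it's in house 2.
By clue 3, the person who drives a van is in house 1.
That leaves topaz as the gemstone for house 3.
By clue 1, the person who likes kiwis is in house 3.
From clue 7, the person who drives a coupe must be in house 3.
House 2 vehicle: only hatchback fits.
Clue 6: the person who likes mangoes is in house 1.
Clue 6: the person who likes apples is in house 2.
The only favorite fruit still possible for house 4 is oranges.
So: house 1 = ruby/mangoes/van, house 2 = diamond/apples/hatchback, house 3 = topaz/kiwis/coupe, house 4 = peridot/oranges/jeep.

2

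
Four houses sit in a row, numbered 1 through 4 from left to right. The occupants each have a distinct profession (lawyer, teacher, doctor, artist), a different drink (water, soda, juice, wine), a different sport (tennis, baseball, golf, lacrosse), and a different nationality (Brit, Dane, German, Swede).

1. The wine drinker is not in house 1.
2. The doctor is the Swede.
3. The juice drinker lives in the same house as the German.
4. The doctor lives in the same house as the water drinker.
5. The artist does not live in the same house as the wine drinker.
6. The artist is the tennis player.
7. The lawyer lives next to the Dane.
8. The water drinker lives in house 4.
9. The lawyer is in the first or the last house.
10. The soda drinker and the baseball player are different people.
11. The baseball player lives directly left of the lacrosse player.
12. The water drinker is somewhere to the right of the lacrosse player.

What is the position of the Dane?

2

Clue 8 places the water drinker in house 4.
From clue 4, the doctor must be in house 4.
From clue 2, the Swede must be in house 4.
The Dane is in house 2 (clue 7).
That leaves lawyer as the profession for house 1.
The only sport still possible for house 4 is golf.
House 1 sport: only baseball fits.
The lacrosse player is in house 2 (clue 11).
The only drink still possible for house 1 is juice.
House 3 sport: only tennis fits.
The German is in house 1 (clue 3).
Clue 6: the artist is in house 3.
That leaves teacher as the profession for house 2.
House 3's nationality must be Brit (nothing else left).
The wine drinker is in house 2 (clue 5).
House 3's drink must be soda (nothing else left).
So: house 1 = lawyer/juice/baseball/German, house 2 = teacher/wine/lacrosse/Dane, house 3 = artist/soda/tennis/Brit, house 4 = doctor/water/golf/Swede.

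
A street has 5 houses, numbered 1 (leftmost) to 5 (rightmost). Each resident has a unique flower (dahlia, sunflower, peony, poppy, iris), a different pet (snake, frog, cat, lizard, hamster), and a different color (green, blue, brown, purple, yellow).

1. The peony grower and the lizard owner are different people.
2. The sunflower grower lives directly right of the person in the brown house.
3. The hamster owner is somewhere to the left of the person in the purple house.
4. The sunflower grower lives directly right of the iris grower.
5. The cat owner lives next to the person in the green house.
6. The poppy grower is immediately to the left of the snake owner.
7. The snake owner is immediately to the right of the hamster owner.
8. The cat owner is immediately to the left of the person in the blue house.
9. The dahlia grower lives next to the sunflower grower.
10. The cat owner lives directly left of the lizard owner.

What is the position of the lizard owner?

4

The iris grower is narrowed to house 1 or 2 or 3 or 4; consider each.
Placing it in house 1 and house 2 and house 4 leads to a contradiction, so it's in house 3.
From clue 4, the sunflower grower must be in house 4.
From clue 2, the person in the brown house must be in house 3.
House 5 flower: only dahlia fits.
House 1 color: only yellow fits.
The peony grower is narrowed to house 1 or 2; consider each.
Placing it in house 1 leads to a contradiction, so it's in house 2.
So house 1 gets poppy for flower.
Clue 6 places the snake owner in house 2.
Clue 7 places the hamster owner in house 1.
The cat owner is narrowed to house 3 or 4; consider each.
Placing it in house 4 leads to a contradiction, so it's in house 3.
From clue 8, the person in the blue house must be in house 4.
The lizard owner is in house 4 (clue 10).
The only pet still possible for house 5 is frog.
The only color still possible for house 5 is purple.
House 2 color: only green fits.
So: house 1 = poppy/hamster/yellow, house 2 = peony/snake/green, house 3 = iris/cat/brown, house 4 = sunflower/lizard/blue, house 5 = dahlia/frog/purple.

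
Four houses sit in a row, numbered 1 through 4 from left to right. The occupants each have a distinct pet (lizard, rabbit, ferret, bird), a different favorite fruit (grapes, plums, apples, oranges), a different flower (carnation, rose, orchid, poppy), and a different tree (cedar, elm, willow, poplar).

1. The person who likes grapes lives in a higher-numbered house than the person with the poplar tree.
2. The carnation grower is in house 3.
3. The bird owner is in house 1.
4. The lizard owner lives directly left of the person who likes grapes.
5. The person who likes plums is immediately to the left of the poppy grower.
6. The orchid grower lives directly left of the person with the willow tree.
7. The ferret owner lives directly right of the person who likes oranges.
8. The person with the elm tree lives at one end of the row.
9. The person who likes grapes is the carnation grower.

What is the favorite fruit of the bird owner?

From clue 2, the carnation grower must be in house 3.
By clue 3, the bird owner is in house 1.
By clue 9, the person who likes grapes is in house 3.
House 4's favorite fruit must be apples (nothing else left).
Clue 4: the lizard owner is in house 2.
Clue 5 places the person who likes plums in house 1.
Clue 5: the poppy grower is in house 2.
That leaves ferret as the pet for house 3.
The only pet still possible for house 4 is rabbit.
House 2 favorite fruit: only oranges fits.
So house 4 gets rose for flower.
The person with the willow tree is in house 2 (clue 6).
So house 1 gets orchid for flower.
House 1's tree must be poplar (nothing else left).
The only tree still possible for house 3 is cedar.
House 4's tree must be elm (nothing else left).
So: house 1 = bird/plums/orchid/poplar, house 2 = lizard/oranges/poppy/willow, house 3 = ferret/grapes/carnation/cedar, house 4 = rabbit/apples/rose/elm.

plums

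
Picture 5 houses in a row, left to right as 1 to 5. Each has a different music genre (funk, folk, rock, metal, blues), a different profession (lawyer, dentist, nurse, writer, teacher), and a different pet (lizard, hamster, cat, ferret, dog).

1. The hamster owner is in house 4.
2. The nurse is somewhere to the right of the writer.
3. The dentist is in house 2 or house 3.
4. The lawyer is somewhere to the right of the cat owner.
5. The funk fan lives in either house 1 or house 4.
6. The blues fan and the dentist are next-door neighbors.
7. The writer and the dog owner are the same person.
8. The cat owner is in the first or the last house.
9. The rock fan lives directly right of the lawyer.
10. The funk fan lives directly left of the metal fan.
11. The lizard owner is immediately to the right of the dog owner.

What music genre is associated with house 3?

Clue 1 places the hamster owner in house 4.
From clue 8, the cat owner must be in house 1.
Clue 11 places the lizard owner in house 3.
From clue 11, the dog owner must be in house 2.
House 1 profession: only teacher fits.
House 5's profession must be nurse (nothing else left).
House 5 pet: only ferret fits.
From clue 7, the writer must be in house 2.
That leaves lawyer as the profession for house 4.
Clue 9: the rock fan is in house 5.
The only music genre still possible for house 2 is metal.
House 3 music genre: only folk fits.
That leaves blues as the music genre for house 4.
The only profession still possible for house 3 is dentist.
House 1's music genre must be funk (nothing else left).
So: house 1 = funk/teacher/cat, house 2 = metal/writer/dog, house 3 = folk/dentist/lizard, house 4 = blues/lawyer/hamster, house 5 = rock/nurse/ferret.

folk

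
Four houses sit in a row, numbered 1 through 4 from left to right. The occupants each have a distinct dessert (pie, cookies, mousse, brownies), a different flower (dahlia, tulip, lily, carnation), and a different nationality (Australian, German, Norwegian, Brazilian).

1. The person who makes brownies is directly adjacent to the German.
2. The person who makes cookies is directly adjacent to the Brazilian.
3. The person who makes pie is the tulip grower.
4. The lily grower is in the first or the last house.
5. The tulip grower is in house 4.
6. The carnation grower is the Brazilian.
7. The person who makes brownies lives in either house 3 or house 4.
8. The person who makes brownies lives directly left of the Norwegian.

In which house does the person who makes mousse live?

The tulip grower is in house 4 (clue 5).
Clue 8 places the person who makes brownies in house 3.
Clue 8: the Norwegian is in house 4.
That leaves lily as the flower for house 1.
The German is in house 2 (clue 1).
From clue 3, the person who makes pie must be in house 4.
House 1 nationality: only Australian fits.
House 3's nationality must be Brazilian (nothing else left).
Clue 2 places the person who makes cookies in house 2.
The carnation grower is in house 3 (clue 6).
That leaves mousse as the dessert for house 1.
So house 2 gets dahlia for flower.
So: house 1 = mousse/lily/Australian, house 2 = cookies/dahlia/German, house 3 = brownies/carnation/Brazilian, house 4 = pie/tulip/Norwegian.

1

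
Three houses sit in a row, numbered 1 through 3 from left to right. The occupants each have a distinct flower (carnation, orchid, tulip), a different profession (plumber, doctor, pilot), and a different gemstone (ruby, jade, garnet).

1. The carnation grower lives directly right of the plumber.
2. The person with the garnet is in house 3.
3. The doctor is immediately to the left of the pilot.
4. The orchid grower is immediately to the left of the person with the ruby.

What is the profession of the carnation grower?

doctor

By clue 2, the person with the garnet is in house 3.
The only profession still possible for house 3 is pilot.
House 1 gemstone: only jade fits.
House 2 gemstone: only ruby fits.
By clue 3, the doctor is in house 2.
Clue 4 places the orchid grower in house 1.
So house 1 gets plumber for profession.
Clue 1 places the carnation grower in house 2.
That leaves tulip as the flower for house 3.
So: house 1 = orchid/plumber/jade, house 2 = carnation/doctor/ruby, house 3 = tulip/pilot/garnet.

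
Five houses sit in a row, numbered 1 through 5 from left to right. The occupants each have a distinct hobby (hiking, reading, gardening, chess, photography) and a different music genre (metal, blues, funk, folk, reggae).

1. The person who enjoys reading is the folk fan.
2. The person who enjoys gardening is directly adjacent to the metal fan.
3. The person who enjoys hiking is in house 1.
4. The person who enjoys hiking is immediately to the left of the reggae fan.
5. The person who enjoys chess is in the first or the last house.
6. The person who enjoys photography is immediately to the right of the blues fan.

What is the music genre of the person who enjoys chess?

metal

From clue 3, the person who enjoys hiking must be in house 1.
Clue 4 places the reggae fan in house 2.
That leaves chess as the hobby for house 5.
The person who enjoys photography is narrowed to house 2 or 4; consider each.
Placing it in house 4 leads to a contradiction, so it's in house 2.
The blues fan is in house 1 (clue 6).
The person who enjoys gardening is narrowed to house 3 or 4; consider each.
Placing it in house 3 leads to a contradiction, so it's in house 4.
The only hobby still possible for house 3 is reading.
Clue 1: the folk fan is in house 3.
The only music genre still possible for house 4 is funk.
The only music genre still possible for house 5 is metal.
So: house 1 = hiking/blues, house 2 = photography/reggae, house 3 = reading/folk, house 4 = gardening/funk, house 5 = chess/metal.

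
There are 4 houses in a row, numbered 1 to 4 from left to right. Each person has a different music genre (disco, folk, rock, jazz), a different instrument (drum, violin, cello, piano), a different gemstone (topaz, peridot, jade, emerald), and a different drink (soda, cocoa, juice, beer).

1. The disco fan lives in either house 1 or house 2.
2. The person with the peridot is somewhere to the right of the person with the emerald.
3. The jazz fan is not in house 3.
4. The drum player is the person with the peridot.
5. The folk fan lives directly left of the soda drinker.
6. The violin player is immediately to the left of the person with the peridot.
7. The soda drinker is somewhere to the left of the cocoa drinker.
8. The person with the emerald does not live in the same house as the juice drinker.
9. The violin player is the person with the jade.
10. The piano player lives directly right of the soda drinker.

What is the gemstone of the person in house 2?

The only music genre still possible for house 3 is rock.
That leaves jazz as the music genre for house 4.
The disco fan is narrowed to house 1 or 2; consider each.
Placing it in house 2 leads to a contradiction, so it's in house 1.
The only music genre still possible for house 2 is folk.
By clue 5, the soda drinker is in house 3.
From clue 7, the cocoa drinker must be in house 4.
Clue 10 places the piano player in house 4.
That leaves topaz as the gemstone for house 4.
So house 3 gets peridot for gemstone.
Clue 4 places the drum player in house 3.
The violin player is in house 2 (clue 6).
Clue 9: the person with the jade is in house 2.
House 1's instrument must be cello (nothing else left).
That leaves emerald as the gemstone for house 1.
From clue 8, the juice drinker must be in house 2.
That leaves beer as the drink for house 1.
So: house 1 = disco/cello/emerald/beer, house 2 = folk/violin/jade/juice, house 3 = rock/drum/peridot/soda, house 4 = jazz/piano/topaz/cocoa.

jade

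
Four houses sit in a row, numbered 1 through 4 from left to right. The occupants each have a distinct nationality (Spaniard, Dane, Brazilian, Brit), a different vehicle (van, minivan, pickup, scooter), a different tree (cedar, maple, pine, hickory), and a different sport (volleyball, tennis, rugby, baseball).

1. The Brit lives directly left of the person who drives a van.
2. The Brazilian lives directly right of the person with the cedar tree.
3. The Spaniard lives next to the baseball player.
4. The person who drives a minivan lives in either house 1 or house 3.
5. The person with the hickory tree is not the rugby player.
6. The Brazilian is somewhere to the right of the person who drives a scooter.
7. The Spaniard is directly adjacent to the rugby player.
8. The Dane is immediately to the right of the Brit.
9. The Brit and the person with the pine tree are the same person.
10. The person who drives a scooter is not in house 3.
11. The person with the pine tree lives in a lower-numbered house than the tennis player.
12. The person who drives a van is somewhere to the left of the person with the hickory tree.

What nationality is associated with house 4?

So house 4 gets pickup for vehicle.
The Brit is narrowed to house 1 or 2; consider each.
Placing it in house 2 leads to a contradiction, so it's in house 1.
By clue 1, the person who drives a van is in house 2.
By clue 8, the Dane is in house 2.
Clue 9: the person with the pine tree is in house 1.
The only vehicle still possible for house 1 is scooter.
House 3 vehicle: only minivan fits.
House 1's sport must be volleyball (nothing else left).
The Brazilian is narrowed to house 3 or 4; consider each.
Placing it in house 3 leads to a contradiction, so it's in house 4.
Clue 2 places the person with the cedar tree in house 3.
House 3 nationality: only Spaniard fits.
The only tree still possible for house 2 is maple.
The only tree still possible for house 4 is hickory.
From clue 7, the rugby player must be in house 2.
House 3 sport: only tennis fits.
That leaves baseball as the sport for house 4.
So: house 1 = Brit/scooter/pine/volleyball, house 2 = Dane/van/maple/rugby, house 3 = Spaniard/minivan/cedar/tennis, house 4 = Brazilian/pickup/hickory/baseball.

Brazilian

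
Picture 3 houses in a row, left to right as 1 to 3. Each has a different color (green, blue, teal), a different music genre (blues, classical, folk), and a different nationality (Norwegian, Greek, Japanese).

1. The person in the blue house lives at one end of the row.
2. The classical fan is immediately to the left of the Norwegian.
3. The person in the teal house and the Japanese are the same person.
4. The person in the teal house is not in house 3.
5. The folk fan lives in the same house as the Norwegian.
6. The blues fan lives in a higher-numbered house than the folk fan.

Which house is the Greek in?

3

By clue 6, the blues fan is in house 3.
From clue 6, the folk fan must be in house 2.
So house 1 gets classical for music genre.
Clue 2 places the Norwegian in house 2.
So house 1 gets Japanese for nationality.
That leaves Greek as the nationality for house 3.
By clue 3, the person in the teal house is in house 1.
House 2's color must be green (nothing else left).
That leaves blue as the color for house 3.
So: house 1 = teal/classical/Japanese, house 2 = green/folk/Norwegian, house 3 = blue/blues/Greek.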